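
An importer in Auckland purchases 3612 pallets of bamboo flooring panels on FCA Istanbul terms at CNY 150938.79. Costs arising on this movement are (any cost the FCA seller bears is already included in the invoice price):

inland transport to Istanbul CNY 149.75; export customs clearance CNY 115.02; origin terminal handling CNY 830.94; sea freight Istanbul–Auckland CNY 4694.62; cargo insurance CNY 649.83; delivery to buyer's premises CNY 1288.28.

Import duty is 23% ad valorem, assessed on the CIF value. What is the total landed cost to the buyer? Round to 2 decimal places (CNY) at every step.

Total landed cost: CNY 194538.72

FCA: the seller delivers export-cleared goods to the carrier; the buyer bears costs from that point.
Already in the invoice (seller's account under FCA): inland to port, export clearance — exclude.
CIF value = FCA price + origin terminal + freight + insurance = 150938.79 + 830.94 + 4694.62 + 649.83 = 157114.18
Import duty = 157114.18 × 23% = 36136.26
Buyer bears: origin terminal 830.94 + freight 4694.62 + insurance 649.83 + delivery 1288.28 + duty 36136.26 = 43599.93
Landed cost = invoice 150938.79 + 43599.93 = 194538.72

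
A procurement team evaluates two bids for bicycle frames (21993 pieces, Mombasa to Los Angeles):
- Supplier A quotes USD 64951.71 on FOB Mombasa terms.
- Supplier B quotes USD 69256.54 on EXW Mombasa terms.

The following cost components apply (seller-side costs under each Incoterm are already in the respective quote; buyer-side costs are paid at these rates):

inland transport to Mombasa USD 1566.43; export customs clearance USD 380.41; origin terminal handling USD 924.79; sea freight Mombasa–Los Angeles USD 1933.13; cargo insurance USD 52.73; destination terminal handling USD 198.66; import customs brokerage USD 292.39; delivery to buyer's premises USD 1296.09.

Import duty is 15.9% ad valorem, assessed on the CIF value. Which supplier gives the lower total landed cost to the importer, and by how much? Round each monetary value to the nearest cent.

Supplier A is cheaper by USD 8317.52

Supplier A (FOB):
CIF value = FOB price + freight + insurance = 64951.71 + 1933.13 + 52.73 = 66937.57
Import duty = 66937.57 × 15.9% = 10643.07
Buyer bears (A): 1933.13 + 52.73 + 198.66 + 292.39 + 1296.09 = 3773.00
Landed cost (A) = invoice 64951.71 + 3773.00 + duty 10643.07 = 79367.78
Supplier B (EXW):
CIF value = EXW price + inland to port + export clearance + origin terminal + freight + insurance = 69256.54 + 1566.43 + 380.41 + 924.79 + 1933.13 + 52.73 = 74114.03
Import duty = 74114.03 × 15.9% = 11784.13
Buyer bears (B): 1566.43 + 380.41 + 924.79 + 1933.13 + 52.73 + 198.66 + 292.39 + 1296.09 = 6644.63
Landed cost (B) = invoice 69256.54 + 6644.63 + duty 11784.13 = 87685.30
Difference = |79367.78 − 87685.30| = 8317.52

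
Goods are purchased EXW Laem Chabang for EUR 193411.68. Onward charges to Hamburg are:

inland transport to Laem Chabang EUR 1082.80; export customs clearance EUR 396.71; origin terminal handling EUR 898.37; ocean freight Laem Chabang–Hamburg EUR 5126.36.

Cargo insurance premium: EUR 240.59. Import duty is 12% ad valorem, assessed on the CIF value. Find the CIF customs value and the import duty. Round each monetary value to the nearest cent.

CIF value: EUR 201156.51; import duty: EUR 24138.78

CIF = EXW price + pre-shipment costs + freight + insurance
CIF = 193411.68 + 1082.80 + 396.71 + 898.37 + 5126.36 + 240.59 = 201156.51
Import duty = 201156.51 × 12% = 24138.78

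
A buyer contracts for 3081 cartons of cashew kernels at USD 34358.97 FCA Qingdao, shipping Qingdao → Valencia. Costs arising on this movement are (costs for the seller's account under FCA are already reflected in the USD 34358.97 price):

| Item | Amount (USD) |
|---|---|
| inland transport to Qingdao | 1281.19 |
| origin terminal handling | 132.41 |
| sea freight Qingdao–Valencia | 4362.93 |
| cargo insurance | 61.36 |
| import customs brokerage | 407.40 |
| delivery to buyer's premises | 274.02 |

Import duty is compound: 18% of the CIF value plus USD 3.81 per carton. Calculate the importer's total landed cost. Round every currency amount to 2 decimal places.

Total landed cost: USD 58340.52

FCA: the seller delivers export-cleared goods to the carrier; the buyer bears costs from that point.
Already in the invoice (seller's account under FCA): inland to port — exclude.
CIF value = FCA price + origin terminal + freight + insurance = 34358.97 + 132.41 + 4362.93 + 61.36 = 38915.67
Ad valorem component: 38915.67 × 18% = 7004.82
Specific component: 3081 × 3.81 = 11738.61
Import duty = 7004.82 + 11738.61 = 18743.43
Buyer bears: origin terminal 132.41 + freight 4362.93 + insurance 61.36 + brokerage 407.40 + delivery 274.02 + duty 18743.43 = 23981.55
Landed cost = invoice 34358.97 + 23981.55 = 58340.52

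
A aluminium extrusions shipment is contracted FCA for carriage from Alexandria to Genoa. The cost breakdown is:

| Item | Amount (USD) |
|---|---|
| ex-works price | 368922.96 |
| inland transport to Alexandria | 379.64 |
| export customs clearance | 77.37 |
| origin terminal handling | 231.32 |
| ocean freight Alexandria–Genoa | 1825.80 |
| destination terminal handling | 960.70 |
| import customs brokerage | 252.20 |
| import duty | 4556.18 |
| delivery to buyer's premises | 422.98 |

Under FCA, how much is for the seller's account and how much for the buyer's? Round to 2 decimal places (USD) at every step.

Seller: USD 369379.97; buyer: USD 8249.18

FCA: the seller delivers export-cleared goods to the carrier; the buyer bears costs from that point.
Seller's account: goods 368922.96 + inland to port 379.64 + export clearance 77.37 = 369379.97
Buyer's account: origin terminal 231.32 + freight 1825.80 + destination terminal 960.70 + brokerage 252.20 + duty 4556.18 + delivery 422.98 = 8249.18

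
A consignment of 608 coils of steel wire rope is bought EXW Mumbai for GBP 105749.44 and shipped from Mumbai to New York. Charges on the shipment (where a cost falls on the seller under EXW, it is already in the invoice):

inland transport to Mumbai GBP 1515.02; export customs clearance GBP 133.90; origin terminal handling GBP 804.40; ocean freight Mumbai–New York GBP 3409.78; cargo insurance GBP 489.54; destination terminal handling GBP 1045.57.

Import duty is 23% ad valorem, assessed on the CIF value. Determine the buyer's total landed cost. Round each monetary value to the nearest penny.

Total landed cost: GBP 138931.13

EXW: the seller makes goods available at their premises; the buyer bears all onward costs.
CIF value = EXW price + inland to port + export clearance + origin terminal + freight + insurance = 105749.44 + 1515.02 + 133.90 + 804.40 + 3409.78 + 489.54 = 112102.08
Import duty = 112102.08 × 23% = 25783.48
Buyer bears: inland to port 1515.02 + export clearance 133.90 + origin terminal 804.40 + freight 3409.78 + insurance 489.54 + destination terminal 1045.57 + duty 25783.48 = 33181.69
Landed cost = invoice 105749.44 + 33181.69 = 138931.13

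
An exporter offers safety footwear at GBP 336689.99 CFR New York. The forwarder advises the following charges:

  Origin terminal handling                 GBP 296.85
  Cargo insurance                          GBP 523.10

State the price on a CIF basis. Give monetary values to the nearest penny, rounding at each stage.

Not relevant to the conversion: origin terminal — on the seller under both CFR and CIF; already in the CFR price and stays in the CIF price.
From CFR to CIF, the seller additionally bears: insurance.
CIF price = 336689.99 + 523.10 = 337213.09

CIF price: GBP 337213.09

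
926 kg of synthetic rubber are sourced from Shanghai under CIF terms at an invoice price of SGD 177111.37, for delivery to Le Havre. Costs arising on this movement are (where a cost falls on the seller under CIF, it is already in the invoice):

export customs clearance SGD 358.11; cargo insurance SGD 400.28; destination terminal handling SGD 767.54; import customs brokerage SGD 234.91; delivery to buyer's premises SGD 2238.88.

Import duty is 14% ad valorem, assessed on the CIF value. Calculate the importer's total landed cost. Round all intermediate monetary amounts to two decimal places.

CIF: the seller pays costs through ocean freight and marine insurance to the destination port.
Already in the invoice (seller's account under CIF): export clearance, insurance — exclude.
The CIF price already equals the CIF value: 177111.37
Import duty = 177111.37 × 14% = 24795.59
Buyer bears: destination terminal 767.54 + brokerage 234.91 + delivery 2238.88 + duty 24795.59 = 28036.92
Landed cost = invoice 177111.37 + 28036.92 = 205148.29

Total landed cost: SGD 205148.29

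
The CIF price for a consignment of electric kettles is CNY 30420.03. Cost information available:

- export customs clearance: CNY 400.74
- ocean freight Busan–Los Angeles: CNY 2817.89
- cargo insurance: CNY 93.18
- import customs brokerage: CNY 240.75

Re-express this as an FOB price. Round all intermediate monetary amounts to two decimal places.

Not relevant to the conversion: export clearance — on the seller under both CIF and FOB; already in the CIF price and stays in the FOB price. brokerage — on the buyer under both terms; not part of either seller's price.
From CIF to FOB, the seller no longer bears: freight, insurance.
FOB price = 30420.03 − 2817.89 − 93.18 = 27508.96

FOB price: CNY 27508.96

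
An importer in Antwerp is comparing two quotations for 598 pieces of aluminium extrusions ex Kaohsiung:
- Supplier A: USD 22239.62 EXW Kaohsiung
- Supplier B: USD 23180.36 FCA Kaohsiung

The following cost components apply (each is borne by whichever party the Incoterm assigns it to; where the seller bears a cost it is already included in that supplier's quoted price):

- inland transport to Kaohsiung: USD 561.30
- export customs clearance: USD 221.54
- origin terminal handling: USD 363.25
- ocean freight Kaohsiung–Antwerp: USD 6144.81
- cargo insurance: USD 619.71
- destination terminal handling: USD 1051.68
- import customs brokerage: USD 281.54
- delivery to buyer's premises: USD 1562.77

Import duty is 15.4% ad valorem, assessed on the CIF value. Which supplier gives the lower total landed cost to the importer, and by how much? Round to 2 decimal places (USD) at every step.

Supplier A (EXW):
CIF value = EXW price + inland to port + export clearance + origin terminal + freight + insurance = 22239.62 + 561.30 + 221.54 + 363.25 + 6144.81 + 619.71 = 30150.23
Import duty = 30150.23 × 15.4% = 4643.14
Buyer bears (A): 561.30 + 221.54 + 363.25 + 6144.81 + 619.71 + 1051.68 + 281.54 + 1562.77 = 10806.60
Landed cost (A) = invoice 22239.62 + 10806.60 + duty 4643.14 = 37689.36
Supplier B (FCA):
CIF value = FCA price + origin terminal + freight + insurance = 23180.36 + 363.25 + 6144.81 + 619.71 = 30308.13
Import duty = 30308.13 × 15.4% = 4667.45
Buyer bears (B): 363.25 + 6144.81 + 619.71 + 1051.68 + 281.54 + 1562.77 = 10023.76
Landed cost (B) = invoice 23180.36 + 10023.76 + duty 4667.45 = 37871.57
Difference = |37689.36 − 37871.57| = 182.21

Supplier A is cheaper by USD 182.21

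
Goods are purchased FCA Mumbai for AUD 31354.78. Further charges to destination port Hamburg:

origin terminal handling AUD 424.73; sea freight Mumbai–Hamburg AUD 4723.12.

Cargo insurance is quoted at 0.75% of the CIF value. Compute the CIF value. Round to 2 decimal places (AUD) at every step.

CIF value: AUD 36778.47

Let C be the CIF value. C = FCA price + pre-shipment costs + freight + 0.75% × C
C − 0.75% × C = 31354.78 + 424.73 + 4723.12
0.9925 × C = 36502.63
C = 36502.63 / 0.9925 = 36778.47
Insurance premium = 0.75% × 36778.47 = 275.84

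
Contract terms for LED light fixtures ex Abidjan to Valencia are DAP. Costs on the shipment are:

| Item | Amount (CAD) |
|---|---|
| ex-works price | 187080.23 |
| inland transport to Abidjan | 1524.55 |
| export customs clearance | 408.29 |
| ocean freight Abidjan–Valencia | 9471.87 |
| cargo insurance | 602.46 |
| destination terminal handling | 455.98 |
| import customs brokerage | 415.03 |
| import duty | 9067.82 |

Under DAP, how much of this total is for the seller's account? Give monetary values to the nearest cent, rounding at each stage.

Seller's account: CAD 199543.38

DAP: the seller bears all costs to the named destination except import duty and clearance.
Seller's account: goods 187080.23 + inland to port 1524.55 + export clearance 408.29 + freight 9471.87 + insurance 602.46 + destination terminal 455.98 = 199543.38
Buyer's account: brokerage 415.03 + duty 9067.82 = 9482.85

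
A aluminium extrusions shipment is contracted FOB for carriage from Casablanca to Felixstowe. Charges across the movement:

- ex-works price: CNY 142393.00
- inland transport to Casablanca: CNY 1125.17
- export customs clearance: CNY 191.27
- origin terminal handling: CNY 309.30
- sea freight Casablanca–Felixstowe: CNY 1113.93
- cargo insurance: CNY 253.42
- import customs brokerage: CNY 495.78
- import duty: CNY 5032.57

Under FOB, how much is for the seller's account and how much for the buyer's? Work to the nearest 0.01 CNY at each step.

FOB: the seller bears costs until goods are on board at the origin port; the buyer bears freight, insurance and all costs thereafter.
Seller's account: goods 142393.00 + inland to port 1125.17 + export clearance 191.27 + origin terminal 309.30 = 144018.74
Buyer's account: freight 1113.93 + insurance 253.42 + brokerage 495.78 + duty 5032.57 = 6895.70

Seller: CNY 144018.74; buyer: CNY 6895.70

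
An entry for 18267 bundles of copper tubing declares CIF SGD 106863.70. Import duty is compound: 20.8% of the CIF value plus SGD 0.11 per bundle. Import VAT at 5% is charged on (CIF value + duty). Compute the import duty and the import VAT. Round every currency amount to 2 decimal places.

Import duty: SGD 24237.02; import VAT: SGD 6555.04

Ad valorem component: 106863.70 × 20.8% = 22227.65
Specific component: 18267 × 0.11 = 2009.37
Import duty = 22227.65 + 2009.37 = 24237.02
VAT base = CIF + duty = 106863.70 + 24237.02 = 131100.72
Import VAT = 131100.72 × 5% = 6555.04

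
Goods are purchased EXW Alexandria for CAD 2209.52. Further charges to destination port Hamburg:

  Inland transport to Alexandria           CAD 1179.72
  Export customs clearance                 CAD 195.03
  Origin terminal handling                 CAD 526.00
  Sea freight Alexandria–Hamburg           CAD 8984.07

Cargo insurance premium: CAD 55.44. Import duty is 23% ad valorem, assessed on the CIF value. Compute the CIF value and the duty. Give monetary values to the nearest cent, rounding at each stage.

CIF = EXW price + pre-shipment costs + freight + insurance
CIF = 2209.52 + 1179.72 + 195.03 + 526.00 + 8984.07 + 55.44 = 13149.78
Import duty = 13149.78 × 23% = 3024.45

CIF value: CAD 13149.78; import duty: CAD 3024.45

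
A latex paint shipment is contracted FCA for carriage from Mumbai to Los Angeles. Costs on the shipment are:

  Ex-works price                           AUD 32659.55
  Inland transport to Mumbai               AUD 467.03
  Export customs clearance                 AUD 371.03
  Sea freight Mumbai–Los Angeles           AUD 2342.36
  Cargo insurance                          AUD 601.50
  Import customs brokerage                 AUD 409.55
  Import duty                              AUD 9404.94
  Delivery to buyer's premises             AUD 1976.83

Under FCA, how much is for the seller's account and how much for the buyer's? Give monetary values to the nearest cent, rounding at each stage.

Seller: AUD 33497.61; buyer: AUD 14735.18

FCA: the seller delivers export-cleared goods to the carrier; the buyer bears costs from that point.
Seller's account: goods 32659.55 + inland to port 467.03 + export clearance 371.03 = 33497.61
Buyer's account: freight 2342.36 + insurance 601.50 + brokerage 409.55 + duty 9404.94 + delivery 1976.83 = 14735.18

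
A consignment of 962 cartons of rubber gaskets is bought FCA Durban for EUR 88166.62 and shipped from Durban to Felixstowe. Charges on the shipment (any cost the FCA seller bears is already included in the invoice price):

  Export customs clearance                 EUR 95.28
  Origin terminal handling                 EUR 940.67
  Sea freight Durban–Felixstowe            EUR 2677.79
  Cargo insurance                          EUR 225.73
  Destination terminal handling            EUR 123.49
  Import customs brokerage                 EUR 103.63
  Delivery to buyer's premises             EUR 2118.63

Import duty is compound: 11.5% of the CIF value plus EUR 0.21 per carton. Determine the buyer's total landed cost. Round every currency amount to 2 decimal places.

FCA: the seller delivers export-cleared goods to the carrier; the buyer bears costs from that point.
Already in the invoice (seller's account under FCA): export clearance — exclude.
CIF value = FCA price + origin terminal + freight + insurance = 88166.62 + 940.67 + 2677.79 + 225.73 = 92010.81
Ad valorem component: 92010.81 × 11.5% = 10581.24
Specific component: 962 × 0.21 = 202.02
Import duty = 10581.24 + 202.02 = 10783.26
Buyer bears: origin terminal 940.67 + freight 2677.79 + insurance 225.73 + destination terminal 123.49 + brokerage 103.63 + delivery 2118.63 + duty 10783.26 = 16973.20
Landed cost = invoice 88166.62 + 16973.20 = 105139.82

Total landed cost: EUR 105139.82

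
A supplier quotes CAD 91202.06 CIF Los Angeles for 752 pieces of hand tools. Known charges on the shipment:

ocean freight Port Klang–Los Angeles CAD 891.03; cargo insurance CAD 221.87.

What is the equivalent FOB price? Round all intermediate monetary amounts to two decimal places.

From CIF to FOB, the seller no longer bears: freight, insurance.
FOB price = 91202.06 − 891.03 − 221.87 = 90089.16

FOB price: CAD 90089.16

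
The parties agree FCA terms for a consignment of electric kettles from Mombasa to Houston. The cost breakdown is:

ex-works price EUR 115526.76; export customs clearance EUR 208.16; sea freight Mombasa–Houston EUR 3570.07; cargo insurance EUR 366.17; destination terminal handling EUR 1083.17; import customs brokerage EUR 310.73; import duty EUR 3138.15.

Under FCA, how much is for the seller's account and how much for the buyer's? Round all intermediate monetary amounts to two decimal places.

Seller: EUR 115734.92; buyer: EUR 8468.29

FCA: the seller delivers export-cleared goods to the carrier; the buyer bears costs from that point.
Seller's account: goods 115526.76 + export clearance 208.16 = 115734.92
Buyer's account: freight 3570.07 + insurance 366.17 + destination terminal 1083.17 + brokerage 310.73 + duty 3138.15 = 8468.29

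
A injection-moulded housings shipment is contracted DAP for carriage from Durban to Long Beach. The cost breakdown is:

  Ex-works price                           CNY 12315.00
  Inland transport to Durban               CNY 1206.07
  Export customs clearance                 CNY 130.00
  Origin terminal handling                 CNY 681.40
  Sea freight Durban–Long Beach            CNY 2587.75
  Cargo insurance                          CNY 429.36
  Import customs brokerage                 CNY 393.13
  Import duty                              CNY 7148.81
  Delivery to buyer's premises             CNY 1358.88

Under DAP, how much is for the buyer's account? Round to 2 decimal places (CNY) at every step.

Buyer's account: CNY 7541.94

DAP: the seller bears all costs to the named destination except import duty and clearance.
Seller's account: goods 12315.00 + inland to port 1206.07 + export clearance 130.00 + origin terminal 681.40 + freight 2587.75 + insurance 429.36 + delivery 1358.88 = 18708.46
Buyer's account: brokerage 393.13 + duty 7148.81 = 7541.94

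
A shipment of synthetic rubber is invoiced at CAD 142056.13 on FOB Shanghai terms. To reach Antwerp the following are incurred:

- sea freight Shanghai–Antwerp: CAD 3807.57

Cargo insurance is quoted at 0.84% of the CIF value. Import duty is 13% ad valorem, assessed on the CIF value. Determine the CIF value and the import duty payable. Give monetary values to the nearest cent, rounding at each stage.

Let C be the CIF value. C = FOB price + freight + 0.84% × C
C − 0.84% × C = 142056.13 + 3807.57
0.9916 × C = 145863.70
C = 145863.70 / 0.9916 = 147099.33
Insurance premium = 0.84% × 147099.33 = 1235.63
Import duty = 147099.33 × 13% = 19122.91

CIF value: CAD 147099.33; import duty: CAD 19122.91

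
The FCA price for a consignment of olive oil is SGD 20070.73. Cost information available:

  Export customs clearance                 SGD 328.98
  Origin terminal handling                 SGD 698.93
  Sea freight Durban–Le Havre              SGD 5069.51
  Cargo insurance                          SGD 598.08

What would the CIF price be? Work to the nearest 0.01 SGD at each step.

CIF price: SGD 26437.25

Not relevant to the conversion: export clearance — on the seller under both FCA and CIF; already in the FCA price and stays in the CIF price.
From FCA to CIF, the seller additionally bears: origin terminal, freight, insurance.
CIF price = 20070.73 + 698.93 + 5069.51 + 598.08 = 26437.25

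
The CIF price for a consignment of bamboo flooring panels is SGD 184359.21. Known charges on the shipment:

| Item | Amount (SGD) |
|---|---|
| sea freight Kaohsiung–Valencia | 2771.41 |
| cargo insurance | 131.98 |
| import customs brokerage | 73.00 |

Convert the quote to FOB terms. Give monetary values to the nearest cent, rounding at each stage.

FOB price: SGD 181455.82

Not relevant to the conversion: brokerage — on the buyer under both terms; not part of either seller's price.
From CIF to FOB, the seller no longer bears: freight, insurance.
FOB price = 184359.21 − 2771.41 − 131.98 = 181455.82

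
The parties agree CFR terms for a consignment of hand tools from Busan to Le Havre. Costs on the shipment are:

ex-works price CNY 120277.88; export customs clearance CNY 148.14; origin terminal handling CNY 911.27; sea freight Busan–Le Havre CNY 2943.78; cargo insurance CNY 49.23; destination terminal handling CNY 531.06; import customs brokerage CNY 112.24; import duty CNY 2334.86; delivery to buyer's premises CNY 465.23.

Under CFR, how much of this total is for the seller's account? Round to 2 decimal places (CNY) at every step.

CFR: the seller pays costs through ocean freight to the destination port, but not insurance.
Seller's account: goods 120277.88 + export clearance 148.14 + origin terminal 911.27 + freight 2943.78 = 124281.07
Buyer's account: insurance 49.23 + destination terminal 531.06 + brokerage 112.24 + duty 2334.86 + delivery 465.23 = 3492.62

Seller's account: CNY 124281.07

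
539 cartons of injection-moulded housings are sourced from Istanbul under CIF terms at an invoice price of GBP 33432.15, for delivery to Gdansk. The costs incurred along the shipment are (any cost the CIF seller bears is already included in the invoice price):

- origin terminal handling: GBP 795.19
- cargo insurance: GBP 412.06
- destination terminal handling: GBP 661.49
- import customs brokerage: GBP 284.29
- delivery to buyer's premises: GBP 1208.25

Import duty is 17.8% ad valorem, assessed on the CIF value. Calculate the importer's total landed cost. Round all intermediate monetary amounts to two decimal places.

CIF: the seller pays costs through ocean freight and marine insurance to the destination port.
Already in the invoice (seller's account under CIF): origin terminal, insurance — exclude.
The CIF price already equals the CIF value: 33432.15
Import duty = 33432.15 × 17.8% = 5950.92
Buyer bears: destination terminal 661.49 + brokerage 284.29 + delivery 1208.25 + duty 5950.92 = 8104.95
Landed cost = invoice 33432.15 + 8104.95 = 41537.10

Total landed cost: GBP 41537.10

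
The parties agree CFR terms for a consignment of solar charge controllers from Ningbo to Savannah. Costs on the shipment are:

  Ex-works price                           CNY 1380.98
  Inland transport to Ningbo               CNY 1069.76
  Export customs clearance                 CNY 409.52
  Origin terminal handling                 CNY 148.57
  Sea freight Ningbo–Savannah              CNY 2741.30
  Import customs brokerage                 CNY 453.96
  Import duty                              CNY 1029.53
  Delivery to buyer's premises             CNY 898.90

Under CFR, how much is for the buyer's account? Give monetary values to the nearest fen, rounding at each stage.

CFR: the seller pays costs through ocean freight to the destination port, but not insurance.
Seller's account: goods 1380.98 + inland to port 1069.76 + export clearance 409.52 + origin terminal 148.57 + freight 2741.30 = 5750.13
Buyer's account: brokerage 453.96 + duty 1029.53 + delivery 898.90 = 2382.39

Buyer's account: CNY 2382.39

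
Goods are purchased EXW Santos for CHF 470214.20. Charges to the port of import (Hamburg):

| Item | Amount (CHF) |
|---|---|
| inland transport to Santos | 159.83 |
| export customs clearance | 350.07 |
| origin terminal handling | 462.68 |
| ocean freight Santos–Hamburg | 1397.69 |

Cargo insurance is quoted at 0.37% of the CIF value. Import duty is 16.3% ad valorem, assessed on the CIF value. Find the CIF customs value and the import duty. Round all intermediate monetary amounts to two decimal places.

Let C be the CIF value. C = EXW price + pre-shipment costs + freight + 0.37% × C
C − 0.37% × C = 470214.20 + 159.83 + 350.07 + 462.68 + 1397.69
0.9963 × C = 472584.47
C = 472584.47 / 0.9963 = 474339.53
Insurance premium = 0.37% × 474339.53 = 1755.06
Import duty = 474339.53 × 16.3% = 77317.34

CIF value: CHF 474339.53; import duty: CHF 77317.34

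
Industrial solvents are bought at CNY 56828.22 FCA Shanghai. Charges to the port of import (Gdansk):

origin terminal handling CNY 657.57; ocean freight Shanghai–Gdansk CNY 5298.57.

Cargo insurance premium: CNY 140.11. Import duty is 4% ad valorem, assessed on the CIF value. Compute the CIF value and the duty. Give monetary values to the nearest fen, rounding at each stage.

CIF = FCA price + pre-shipment costs + freight + insurance
CIF = 56828.22 + 657.57 + 5298.57 + 140.11 = 62924.47
Import duty = 62924.47 × 4% = 2516.98

CIF value: CNY 62924.47; import duty: CNY 2516.98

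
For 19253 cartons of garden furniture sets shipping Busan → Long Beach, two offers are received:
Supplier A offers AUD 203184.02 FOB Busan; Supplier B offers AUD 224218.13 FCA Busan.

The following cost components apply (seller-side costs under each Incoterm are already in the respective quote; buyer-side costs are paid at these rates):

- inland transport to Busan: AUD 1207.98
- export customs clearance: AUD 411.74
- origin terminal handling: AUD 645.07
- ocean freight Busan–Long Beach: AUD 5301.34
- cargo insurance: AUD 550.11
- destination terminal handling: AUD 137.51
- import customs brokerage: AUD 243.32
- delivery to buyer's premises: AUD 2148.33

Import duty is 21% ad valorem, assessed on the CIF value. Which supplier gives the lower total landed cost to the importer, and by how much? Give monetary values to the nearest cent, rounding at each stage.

Supplier A is cheaper by AUD 26231.81

Supplier A (FOB):
CIF value = FOB price + freight + insurance = 203184.02 + 5301.34 + 550.11 = 209035.47
Import duty = 209035.47 × 21% = 43897.45
Buyer bears (A): 5301.34 + 550.11 + 137.51 + 243.32 + 2148.33 = 8380.61
Landed cost (A) = invoice 203184.02 + 8380.61 + duty 43897.45 = 255462.08
Supplier B (FCA):
CIF value = FCA price + origin terminal + freight + insurance = 224218.13 + 645.07 + 5301.34 + 550.11 = 230714.65
Import duty = 230714.65 × 21% = 48450.08
Buyer bears (B): 645.07 + 5301.34 + 550.11 + 137.51 + 243.32 + 2148.33 = 9025.68
Landed cost (B) = invoice 224218.13 + 9025.68 + duty 48450.08 = 281693.89
Difference = |255462.08 − 281693.89| = 26231.81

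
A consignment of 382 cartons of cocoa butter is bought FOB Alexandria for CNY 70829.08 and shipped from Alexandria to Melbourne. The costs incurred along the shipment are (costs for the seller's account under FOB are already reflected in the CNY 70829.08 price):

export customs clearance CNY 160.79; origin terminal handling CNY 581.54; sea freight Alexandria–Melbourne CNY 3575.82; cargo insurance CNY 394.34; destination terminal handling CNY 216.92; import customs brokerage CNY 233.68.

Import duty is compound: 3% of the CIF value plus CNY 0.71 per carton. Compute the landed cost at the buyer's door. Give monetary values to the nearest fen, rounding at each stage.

Total landed cost: CNY 77765.04

FOB: the seller bears costs until goods are on board at the origin port; the buyer bears freight, insurance and all costs thereafter.
Already in the invoice (seller's account under FOB): export clearance, origin terminal — exclude.
CIF value = FOB price + freight + insurance = 70829.08 + 3575.82 + 394.34 = 74799.24
Ad valorem component: 74799.24 × 3% = 2243.98
Specific component: 382 × 0.71 = 271.22
Import duty = 2243.98 + 271.22 = 2515.20
Buyer bears: freight 3575.82 + insurance 394.34 + destination terminal 216.92 + brokerage 233.68 + duty 2515.20 = 6935.96
Landed cost = invoice 70829.08 + 6935.96 = 77765.04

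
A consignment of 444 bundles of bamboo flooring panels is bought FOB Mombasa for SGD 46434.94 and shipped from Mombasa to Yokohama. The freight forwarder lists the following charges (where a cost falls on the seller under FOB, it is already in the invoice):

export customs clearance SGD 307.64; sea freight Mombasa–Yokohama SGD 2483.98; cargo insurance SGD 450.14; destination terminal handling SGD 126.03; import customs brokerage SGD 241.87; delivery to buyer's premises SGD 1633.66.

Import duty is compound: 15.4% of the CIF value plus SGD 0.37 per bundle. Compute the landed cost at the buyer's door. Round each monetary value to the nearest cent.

FOB: the seller bears costs until goods are on board at the origin port; the buyer bears freight, insurance and all costs thereafter.
Already in the invoice (seller's account under FOB): export clearance — exclude.
CIF value = FOB price + freight + insurance = 46434.94 + 2483.98 + 450.14 = 49369.06
Ad valorem component: 49369.06 × 15.4% = 7602.84
Specific component: 444 × 0.37 = 164.28
Import duty = 7602.84 + 164.28 = 7767.12
Buyer bears: freight 2483.98 + insurance 450.14 + destination terminal 126.03 + brokerage 241.87 + delivery 1633.66 + duty 7767.12 = 12702.80
Landed cost = invoice 46434.94 + 12702.80 = 59137.74

Total landed cost: SGD 59137.74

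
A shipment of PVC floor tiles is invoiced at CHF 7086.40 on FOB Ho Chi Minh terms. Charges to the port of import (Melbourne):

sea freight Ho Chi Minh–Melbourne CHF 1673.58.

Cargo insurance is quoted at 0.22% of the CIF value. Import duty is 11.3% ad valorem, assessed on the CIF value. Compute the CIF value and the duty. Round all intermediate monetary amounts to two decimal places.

CIF value: CHF 8779.29; import duty: CHF 992.06

Let C be the CIF value. C = FOB price + freight + 0.22% × C
C − 0.22% × C = 7086.40 + 1673.58
0.9978 × C = 8759.98
C = 8759.98 / 0.9978 = 8779.29
Insurance premium = 0.22% × 8779.29 = 19.31
Import duty = 8779.29 × 11.3% = 992.06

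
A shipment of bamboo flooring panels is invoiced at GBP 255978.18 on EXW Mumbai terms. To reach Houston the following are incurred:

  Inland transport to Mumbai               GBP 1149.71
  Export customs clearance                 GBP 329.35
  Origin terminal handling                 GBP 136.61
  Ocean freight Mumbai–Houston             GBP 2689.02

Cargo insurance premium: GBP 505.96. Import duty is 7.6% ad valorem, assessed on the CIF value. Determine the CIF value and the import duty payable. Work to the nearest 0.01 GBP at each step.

CIF = EXW price + pre-shipment costs + freight + insurance
CIF = 255978.18 + 1149.71 + 329.35 + 136.61 + 2689.02 + 505.96 = 260788.83
Import duty = 260788.83 × 7.6% = 19819.95

CIF value: GBP 260788.83; import duty: GBP 19819.95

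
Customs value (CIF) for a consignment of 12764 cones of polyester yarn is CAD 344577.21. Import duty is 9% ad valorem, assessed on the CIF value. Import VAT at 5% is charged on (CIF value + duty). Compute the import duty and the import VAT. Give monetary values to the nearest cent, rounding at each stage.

Import duty: CAD 31011.95; import VAT: CAD 18779.46

Import duty = 344577.21 × 9% = 31011.95
VAT base = CIF + duty = 344577.21 + 31011.95 = 375589.16
Import VAT = 375589.16 × 5% = 18779.46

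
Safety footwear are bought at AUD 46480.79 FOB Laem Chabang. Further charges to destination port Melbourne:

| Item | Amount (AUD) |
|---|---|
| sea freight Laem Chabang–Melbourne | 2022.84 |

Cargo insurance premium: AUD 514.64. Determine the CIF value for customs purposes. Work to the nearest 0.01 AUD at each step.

CIF = FOB price + freight + insurance
CIF = 46480.79 + 2022.84 + 514.64 = 49018.27

CIF value: AUD 49018.27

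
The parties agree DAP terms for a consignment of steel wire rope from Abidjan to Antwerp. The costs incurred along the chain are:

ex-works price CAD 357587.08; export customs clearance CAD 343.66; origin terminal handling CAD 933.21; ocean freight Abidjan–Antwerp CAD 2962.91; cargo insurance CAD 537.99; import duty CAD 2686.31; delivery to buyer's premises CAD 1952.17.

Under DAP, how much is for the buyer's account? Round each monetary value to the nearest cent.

DAP: the seller bears all costs to the named destination except import duty and clearance.
Seller's account: goods 357587.08 + export clearance 343.66 + origin terminal 933.21 + freight 2962.91 + insurance 537.99 + delivery 1952.17 = 364317.02
Buyer's account: duty 2686.31 = 2686.31

Buyer's account: CAD 2686.31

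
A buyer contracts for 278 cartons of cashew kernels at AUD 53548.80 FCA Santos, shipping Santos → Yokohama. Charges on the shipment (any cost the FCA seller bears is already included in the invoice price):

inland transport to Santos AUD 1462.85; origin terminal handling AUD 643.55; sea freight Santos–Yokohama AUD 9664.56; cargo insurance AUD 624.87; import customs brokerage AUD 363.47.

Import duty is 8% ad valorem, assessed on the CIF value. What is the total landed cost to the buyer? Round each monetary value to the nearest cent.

FCA: the seller delivers export-cleared goods to the carrier; the buyer bears costs from that point.
Already in the invoice (seller's account under FCA): inland to port — exclude.
CIF value = FCA price + origin terminal + freight + insurance = 53548.80 + 643.55 + 9664.56 + 624.87 = 64481.78
Import duty = 64481.78 × 8% = 5158.54
Buyer bears: origin terminal 643.55 + freight 9664.56 + insurance 624.87 + brokerage 363.47 + duty 5158.54 = 16454.99
Landed cost = invoice 53548.80 + 16454.99 = 70003.79

Total landed cost: AUD 70003.79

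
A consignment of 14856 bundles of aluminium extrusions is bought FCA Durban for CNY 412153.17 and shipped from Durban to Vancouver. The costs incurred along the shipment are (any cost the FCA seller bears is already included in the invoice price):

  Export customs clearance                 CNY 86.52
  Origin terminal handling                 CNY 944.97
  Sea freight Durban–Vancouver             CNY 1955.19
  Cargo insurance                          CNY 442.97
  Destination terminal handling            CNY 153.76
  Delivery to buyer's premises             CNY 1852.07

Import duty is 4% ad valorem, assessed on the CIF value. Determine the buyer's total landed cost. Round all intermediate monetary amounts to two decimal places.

Total landed cost: CNY 434121.98

FCA: the seller delivers export-cleared goods to the carrier; the buyer bears costs from that point.
Already in the invoice (seller's account under FCA): export clearance — exclude.
CIF value = FCA price + origin terminal + freight + insurance = 412153.17 + 944.97 + 1955.19 + 442.97 = 415496.30
Import duty = 415496.30 × 4% = 16619.85
Buyer bears: origin terminal 944.97 + freight 1955.19 + insurance 442.97 + destination terminal 153.76 + delivery 1852.07 + duty 16619.85 = 21968.81
Landed cost = invoice 412153.17 + 21968.81 = 434121.98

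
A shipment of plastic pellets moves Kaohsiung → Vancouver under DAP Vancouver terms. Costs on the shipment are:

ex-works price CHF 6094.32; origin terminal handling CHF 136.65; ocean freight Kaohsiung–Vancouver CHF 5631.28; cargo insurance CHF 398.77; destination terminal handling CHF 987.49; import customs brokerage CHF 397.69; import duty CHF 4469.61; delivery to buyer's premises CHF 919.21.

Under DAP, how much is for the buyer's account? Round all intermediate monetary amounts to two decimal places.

Buyer's account: CHF 4867.30

DAP: the seller bears all costs to the named destination except import duty and clearance.
Seller's account: goods 6094.32 + origin terminal 136.65 + freight 5631.28 + insurance 398.77 + destination terminal 987.49 + delivery 919.21 = 14167.72
Buyer's account: brokerage 397.69 + duty 4469.61 = 4867.30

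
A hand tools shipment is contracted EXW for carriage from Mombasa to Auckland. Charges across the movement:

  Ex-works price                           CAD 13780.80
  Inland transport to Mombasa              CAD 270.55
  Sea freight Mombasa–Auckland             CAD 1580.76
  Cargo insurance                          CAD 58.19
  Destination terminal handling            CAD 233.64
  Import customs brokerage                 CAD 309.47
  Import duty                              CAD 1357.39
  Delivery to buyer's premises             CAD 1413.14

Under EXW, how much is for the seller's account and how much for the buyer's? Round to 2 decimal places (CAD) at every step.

EXW: the seller makes goods available at their premises; the buyer bears all onward costs.
Seller's account: goods 13780.80 = 13780.80
Buyer's account: inland to port 270.55 + freight 1580.76 + insurance 58.19 + destination terminal 233.64 + brokerage 309.47 + duty 1357.39 + delivery 1413.14 = 5223.14

Seller: CAD 13780.80; buyer: CAD 5223.14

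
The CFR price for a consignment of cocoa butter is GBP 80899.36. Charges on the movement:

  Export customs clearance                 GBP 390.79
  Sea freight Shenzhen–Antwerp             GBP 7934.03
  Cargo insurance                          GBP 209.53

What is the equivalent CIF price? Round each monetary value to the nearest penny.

Not relevant to the conversion: export clearance, freight — on the seller under both CFR and CIF; already in the CFR price and stays in the CIF price.
From CFR to CIF, the seller additionally bears: insurance.
CIF price = 80899.36 + 209.53 = 81108.89

CIF price: GBP 81108.89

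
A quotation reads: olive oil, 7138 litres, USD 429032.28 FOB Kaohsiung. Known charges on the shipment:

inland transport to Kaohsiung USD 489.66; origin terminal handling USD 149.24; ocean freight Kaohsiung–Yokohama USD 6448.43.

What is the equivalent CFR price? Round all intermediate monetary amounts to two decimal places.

CFR price: USD 435480.71

Not relevant to the conversion: origin terminal, inland to port — on the seller under both FOB and CFR; already in the FOB price and stays in the CFR price.
From FOB to CFR, the seller additionally bears: freight.
CFR price = 429032.28 + 6448.43 = 435480.71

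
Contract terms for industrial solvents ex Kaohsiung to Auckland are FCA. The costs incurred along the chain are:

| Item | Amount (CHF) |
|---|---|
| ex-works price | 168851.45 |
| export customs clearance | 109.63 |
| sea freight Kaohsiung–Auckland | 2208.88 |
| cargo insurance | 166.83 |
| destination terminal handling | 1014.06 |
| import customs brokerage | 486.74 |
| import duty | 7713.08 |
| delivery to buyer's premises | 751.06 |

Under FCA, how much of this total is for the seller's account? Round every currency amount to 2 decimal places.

FCA: the seller delivers export-cleared goods to the carrier; the buyer bears costs from that point.
Seller's account: goods 168851.45 + export clearance 109.63 = 168961.08
Buyer's account: freight 2208.88 + insurance 166.83 + destination terminal 1014.06 + brokerage 486.74 + duty 7713.08 + delivery 751.06 = 12340.65

Seller's account: CHF 168961.08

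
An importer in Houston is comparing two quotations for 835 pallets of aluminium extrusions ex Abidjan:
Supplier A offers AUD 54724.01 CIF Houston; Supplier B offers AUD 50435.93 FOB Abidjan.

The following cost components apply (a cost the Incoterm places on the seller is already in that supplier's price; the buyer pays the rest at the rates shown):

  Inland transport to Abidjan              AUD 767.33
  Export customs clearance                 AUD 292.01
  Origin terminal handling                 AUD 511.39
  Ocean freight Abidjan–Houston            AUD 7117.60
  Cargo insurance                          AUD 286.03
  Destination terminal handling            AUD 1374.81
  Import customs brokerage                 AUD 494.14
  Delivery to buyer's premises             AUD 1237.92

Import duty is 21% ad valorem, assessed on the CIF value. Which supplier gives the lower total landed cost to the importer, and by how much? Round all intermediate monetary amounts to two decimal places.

Supplier A (CIF):
The CIF price already equals the CIF value: 54724.01
Import duty = 54724.01 × 21% = 11492.04
Buyer bears (A): 1374.81 + 494.14 + 1237.92 = 3106.87
Landed cost (A) = invoice 54724.01 + 3106.87 + duty 11492.04 = 69322.92
Supplier B (FOB):
CIF value = FOB price + freight + insurance = 50435.93 + 7117.60 + 286.03 = 57839.56
Import duty = 57839.56 × 21% = 12146.31
Buyer bears (B): 7117.60 + 286.03 + 1374.81 + 494.14 + 1237.92 = 10510.50
Landed cost (B) = invoice 50435.93 + 10510.50 + duty 12146.31 = 73092.74
Difference = |69322.92 − 73092.74| = 3769.82

Supplier A is cheaper by AUD 3769.82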